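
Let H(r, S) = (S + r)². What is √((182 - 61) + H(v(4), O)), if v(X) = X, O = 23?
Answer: 5*√34 ≈ 29.155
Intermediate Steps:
√((182 - 61) + H(v(4), O)) = √((182 - 61) + (23 + 4)²) = √(121 + 27²) = √(121 + 729) = √850 = 5*√34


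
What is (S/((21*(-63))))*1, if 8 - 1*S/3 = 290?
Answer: 94/147 ≈ 0.63946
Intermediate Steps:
S = -846 (S = 24 - 3*290 = 24 - 870 = -846)
(S/((21*(-63))))*1 = -846/(21*(-63))*1 = -846/(-1323)*1 = -846*(-1/1323)*1 = (94/147)*1 = 94/147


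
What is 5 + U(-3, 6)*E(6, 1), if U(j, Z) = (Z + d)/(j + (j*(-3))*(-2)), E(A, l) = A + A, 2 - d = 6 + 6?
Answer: 51/7 ≈ 7.2857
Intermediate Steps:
d = -10 (d = 2 - (6 + 6) = 2 - 1*12 = 2 - 12 = -10)
E(A, l) = 2*A
U(j, Z) = (-10 + Z)/(7*j) (U(j, Z) = (Z - 10)/(j + (j*(-3))*(-2)) = (-10 + Z)/(j - 3*j*(-2)) = (-10 + Z)/(j + 6*j) = (-10 + Z)/((7*j)) = (-10 + Z)*(1/(7*j)) = (-10 + Z)/(7*j))
5 + U(-3, 6)*E(6, 1) = 5 + ((⅐)*(-10 + 6)/(-3))*(2*6) = 5 + ((⅐)*(-⅓)*(-4))*12 = 5 + (4/21)*12 = 5 + 16/7 = 51/7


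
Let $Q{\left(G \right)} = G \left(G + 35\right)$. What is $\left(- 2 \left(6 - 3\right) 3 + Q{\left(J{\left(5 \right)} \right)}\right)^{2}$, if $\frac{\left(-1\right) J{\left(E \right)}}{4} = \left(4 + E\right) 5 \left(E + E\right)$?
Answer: $10093214628324$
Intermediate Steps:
$J{\left(E \right)} = - 8 E \left(20 + 5 E\right)$ ($J{\left(E \right)} = - 4 \left(4 + E\right) 5 \left(E + E\right) = - 4 \left(20 + 5 E\right) 2 E = - 4 \cdot 2 E \left(20 + 5 E\right) = - 8 E \left(20 + 5 E\right)$)
$Q{\left(G \right)} = G \left(35 + G\right)$
$\left(- 2 \left(6 - 3\right) 3 + Q{\left(J{\left(5 \right)} \right)}\right)^{2} = \left(- 2 \left(6 - 3\right) 3 + \left(-40\right) 5 \left(4 + 5\right) \left(35 - 200 \left(4 + 5\right)\right)\right)^{2} = \left(\left(-2\right) 3 \cdot 3 + \left(-40\right) 5 \cdot 9 \left(35 - 200 \cdot 9\right)\right)^{2} = \left(\left(-6\right) 3 - 1800 \left(35 - 1800\right)\right)^{2} = \left(-18 - -3177000\right)^{2} = \left(-18 + 3177000\right)^{2} = 3176982^{2} = 10093214628324$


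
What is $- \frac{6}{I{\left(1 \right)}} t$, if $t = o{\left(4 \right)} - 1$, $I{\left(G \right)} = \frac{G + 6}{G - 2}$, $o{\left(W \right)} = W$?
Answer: $\frac{18}{7} \approx 2.5714$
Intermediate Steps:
$I{\left(G \right)} = \frac{6 + G}{-2 + G}$
$t = 3$ ($t = 4 - 1 = 3$)
$- \frac{6}{I{\left(1 \right)}} t = - \frac{6}{\frac{1}{-2 + 1} \left(6 + 1\right)} 3 = - \frac{6}{\frac{1}{-1} \cdot 7} \cdot 3 = - \frac{6}{\left(-1\right) 7} \cdot 3 = - \frac{6}{-7} \cdot 3 = \left(-6\right) \left(- \frac{1}{7}\right) 3 = \frac{6}{7} \cdot 3 = \frac{18}{7}$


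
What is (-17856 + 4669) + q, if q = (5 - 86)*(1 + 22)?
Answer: -15050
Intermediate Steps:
q = -1863 (q = -81*23 = -1863)
(-17856 + 4669) + q = (-17856 + 4669) - 1863 = -13187 - 1863 = -15050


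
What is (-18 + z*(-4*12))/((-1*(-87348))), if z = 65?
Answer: -523/14558 ≈ -0.035925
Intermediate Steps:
(-18 + z*(-4*12))/((-1*(-87348))) = (-18 + 65*(-4*12))/((-1*(-87348))) = (-18 + 65*(-48))/87348 = (-18 - 3120)*(1/87348) = -3138*1/87348 = -523/14558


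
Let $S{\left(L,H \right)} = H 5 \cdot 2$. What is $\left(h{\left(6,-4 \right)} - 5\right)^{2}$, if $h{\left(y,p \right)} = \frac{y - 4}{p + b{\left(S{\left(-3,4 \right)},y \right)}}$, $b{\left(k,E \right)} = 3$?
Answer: $49$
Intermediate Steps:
$S{\left(L,H \right)} = 10 H$ ($S{\left(L,H \right)} = 5 H 2 = 10 H$)
$h{\left(y,p \right)} = \frac{-4 + y}{3 + p}$ ($h{\left(y,p \right)} = \frac{y - 4}{p + 3} = \frac{-4 + y}{3 + p}$)
$\left(h{\left(6,-4 \right)} - 5\right)^{2} = \left(\frac{-4 + 6}{3 - 4} - 5\right)^{2} = \left(\frac{1}{-1} \cdot 2 - 5\right)^{2} = \left(\left(-1\right) 2 - 5\right)^{2} = \left(-2 - 5\right)^{2} = \left(-7\right)^{2} = 49$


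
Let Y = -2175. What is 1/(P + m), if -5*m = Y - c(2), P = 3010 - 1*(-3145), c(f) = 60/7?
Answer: 7/46142 ≈ 0.00015171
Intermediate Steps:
c(f) = 60/7 (c(f) = 60*(⅐) = 60/7)
P = 6155 (P = 3010 + 3145 = 6155)
m = 3057/7 (m = -(-2175 - 1*60/7)/5 = -(-2175 - 60/7)/5 = -⅕*(-15285/7) = 3057/7 ≈ 436.71)
1/(P + m) = 1/(6155 + 3057/7) = 1/(46142/7) = 7/46142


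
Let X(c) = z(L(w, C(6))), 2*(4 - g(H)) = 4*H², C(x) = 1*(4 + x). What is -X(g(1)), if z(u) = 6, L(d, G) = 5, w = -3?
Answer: -6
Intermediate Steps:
C(x) = 4 + x
g(H) = 4 - 2*H²
X(c) = 6
-X(g(1)) = -1*6 = -6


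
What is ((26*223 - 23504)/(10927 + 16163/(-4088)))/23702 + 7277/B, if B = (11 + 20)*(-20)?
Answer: -183377170723711/15623633829860 ≈ -11.737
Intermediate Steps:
B = -620 (B = 31*(-20) = -620)
((26*223 - 23504)/(10927 + 16163/(-4088)))/23702 + 7277/B = ((26*223 - 23504)/(10927 + 16163/(-4088)))/23702 + 7277/(-620) = ((5798 - 23504)/(10927 + 16163*(-1/4088)))*(1/23702) + 7277*(-1/620) = -17706/(10927 - 2309/584)*(1/23702) - 7277/620 = -17706/6379059/584*(1/23702) - 7277/620 = -17706*584/6379059*(1/23702) - 7277/620 = -3446768/2126353*1/23702 - 7277/620 = -1723384/25199409403 - 7277/620 = -183377170723711/15623633829860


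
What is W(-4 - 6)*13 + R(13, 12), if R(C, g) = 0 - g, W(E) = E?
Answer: -142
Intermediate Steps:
R(C, g) = -g
W(-4 - 6)*13 + R(13, 12) = (-4 - 6)*13 - 1*12 = -10*13 - 12 = -130 - 12 = -142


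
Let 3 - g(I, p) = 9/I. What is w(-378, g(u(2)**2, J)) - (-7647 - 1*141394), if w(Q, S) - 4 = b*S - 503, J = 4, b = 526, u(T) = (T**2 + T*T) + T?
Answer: 7503633/50 ≈ 1.5007e+5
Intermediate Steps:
u(T) = T + 2*T**2 (u(T) = (T**2 + T**2) + T = 2*T**2 + T = T + 2*T**2)
g(I, p) = 3 - 9/I
w(Q, S) = -499 + 526*S (w(Q, S) = 4 + (526*S - 503) = 4 + (-503 + 526*S) = -499 + 526*S)
w(-378, g(u(2)**2, J)) - (-7647 - 1*141394) = (-499 + 526*(3 - 9*1/(4*(1 + 2*2)**2))) - (-7647 - 1*141394) = (-499 + 526*(3 - 9*1/(4*(1 + 4)**2))) - (-7647 - 141394) = (-499 + 526*(3 - 9/((2*5)**2))) - 1*(-149041) = (-499 + 526*(3 - 9/(10**2))) + 149041 = (-499 + 526*(3 - 9/100)) + 149041 = (-499 + 526*(291/100)) + 149041 = (-499 + 76533/50) + 149041 = 51583/50 + 149041 = 7503633/50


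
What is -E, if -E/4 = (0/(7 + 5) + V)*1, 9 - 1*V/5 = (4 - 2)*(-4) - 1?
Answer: 360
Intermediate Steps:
V = 90 (V = 45 - 5*((4 - 2)*(-4) - 1) = 45 - 5*(2*(-4) - 1) = 45 - 5*(-8 - 1) = 45 - 5*(-9) = 45 + 45 = 90)
E = -360 (E = -4*(0/(7 + 5) + 90) = -4*(0/12 + 90) = -4*(0*(1/12) + 90) = -4*(0 + 90) = -360 ≈ -360.00)
-E = -1*(-360) = 360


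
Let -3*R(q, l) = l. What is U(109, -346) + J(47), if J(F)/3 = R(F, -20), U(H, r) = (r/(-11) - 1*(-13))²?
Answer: 241541/121 ≈ 1996.2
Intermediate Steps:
U(H, r) = (13 - r/11)² (U(H, r) = (r*(-1/11) + 13)² = (-r/11 + 13)² = (13 - r/11)²)
R(q, l) = -l/3
J(F) = 20 (J(F) = 3*(-⅓*(-20)) = 3*(20/3) = 20)
U(109, -346) + J(47) = (-143 - 346)²/121 + 20 = (1/121)*(-489)² + 20 = (1/121)*239121 + 20 = 239121/121 + 20 = 241541/121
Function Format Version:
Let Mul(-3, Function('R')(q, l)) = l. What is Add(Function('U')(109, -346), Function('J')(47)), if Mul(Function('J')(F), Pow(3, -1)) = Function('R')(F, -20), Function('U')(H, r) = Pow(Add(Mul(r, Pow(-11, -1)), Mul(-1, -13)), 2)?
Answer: Rational(241541, 121) ≈ 1996.2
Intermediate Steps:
Function('U')(H, r) = Pow(Add(13, Mul(Rational(-1, 11), r)), 2) (Function('U')(H, r) = Pow(Add(Mul(r, Rational(-1, 11)), 13), 2) = Pow(Add(Mul(Rational(-1, 11), r), 13), 2) = Pow(Add(13, Mul(Rational(-1, 11), r)), 2))
Function('R')(q, l) = Mul(Rational(-1, 3), l)
Function('J')(F) = 20 (Function('J')(F) = Mul(3, Mul(Rational(-1, 3), -20)) = Mul(3, Rational(20, 3)) = 20)
Add(Function('U')(109, -346), Function('J')(47)) = Add(Mul(Rational(1, 121), Pow(Add(-143, -346), 2)), 20) = Add(Mul(Rational(1, 121), Pow(-489, 2)), 20) = Add(Mul(Rational(1, 121), 239121), 20) = Add(Rational(239121, 121), 20) = Rational(241541, 121)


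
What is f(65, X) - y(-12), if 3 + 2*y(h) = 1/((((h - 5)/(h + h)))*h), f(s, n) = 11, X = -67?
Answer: 427/34 ≈ 12.559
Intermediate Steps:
y(h) = -3/2 + 1/(-5 + h) (y(h) = -3/2 + (1/((((h - 5)/(h + h)))*h))/2 = -3/2 + (1/((((-5 + h)/((2*h))))*h))/2 = -3/2 + (1/((((-5 + h)*(1/(2*h))))*h))/2 = -3/2 + (1/((((-5 + h)/(2*h)))*h))/2 = -3/2 + ((2*h/(-5 + h))/h)/2 = -3/2 + (2/(-5 + h))/2 = -3/2 + 1/(-5 + h))
f(65, X) - y(-12) = 11 - (17 - 3*(-12))/(2*(-5 - 12)) = 11 - (17 + 36)/(2*(-17)) = 11 - (-1)*53/(2*17) = 11 - 1*(-53/34) = 11 + 53/34 = 427/34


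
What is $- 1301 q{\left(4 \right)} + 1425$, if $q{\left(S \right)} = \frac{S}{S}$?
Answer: $124$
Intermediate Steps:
$q{\left(S \right)} = 1$
$- 1301 q{\left(4 \right)} + 1425 = \left(-1301\right) 1 + 1425 = -1301 + 1425 = 124$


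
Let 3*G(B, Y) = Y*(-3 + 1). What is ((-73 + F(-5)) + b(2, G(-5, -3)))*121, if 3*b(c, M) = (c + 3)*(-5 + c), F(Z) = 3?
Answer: -9075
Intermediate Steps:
G(B, Y) = -2*Y/3 (G(B, Y) = (Y*(-3 + 1))/3 = (Y*(-2))/3 = (-2*Y)/3 = -2*Y/3)
b(c, M) = (-5 + c)*(3 + c)/3 (b(c, M) = ((c + 3)*(-5 + c))/3 = ((3 + c)*(-5 + c))/3 = ((-5 + c)*(3 + c))/3 = (-5 + c)*(3 + c)/3)
((-73 + F(-5)) + b(2, G(-5, -3)))*121 = ((-73 + 3) + (-5 - ⅔*2 + (⅓)*2²))*121 = (-70 + (-5 - 4/3 + (⅓)*4))*121 = (-70 + (-5 - 4/3 + 4/3))*121 = (-70 - 5)*121 = -75*121 = -9075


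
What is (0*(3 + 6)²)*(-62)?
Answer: 0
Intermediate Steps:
(0*(3 + 6)²)*(-62) = (0*9²)*(-62) = (0*81)*(-62) = 0*(-62) = 0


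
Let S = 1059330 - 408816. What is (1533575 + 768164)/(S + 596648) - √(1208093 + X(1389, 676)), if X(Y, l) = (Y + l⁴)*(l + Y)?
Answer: 2301739/1247162 - √431227892425818 ≈ -2.0766e+7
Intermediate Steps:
S = 650514
X(Y, l) = (Y + l)*(Y + l⁴) (X(Y, l) = (Y + l⁴)*(Y + l) = (Y + l)*(Y + l⁴))
(1533575 + 768164)/(S + 596648) - √(1208093 + X(1389, 676)) = (1533575 + 768164)/(650514 + 596648) - √(1208093 + (1389² + 676⁵ + 1389*676 + 1389*676⁴)) = 2301739/1247162 - √(1208093 + (1929321 + 141167095653376 + 938964 + 1389*208827064576)) = 2301739*(1/1247162) - √(1208093 + (1929321 + 141167095653376 + 938964 + 290060792696064)) = 2301739/1247162 - √(1208093 + 431227891217725) = 2301739/1247162 - √431227892425818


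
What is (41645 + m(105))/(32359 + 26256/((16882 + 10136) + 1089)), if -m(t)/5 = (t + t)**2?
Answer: -1675692495/303180223 ≈ -5.5271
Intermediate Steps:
m(t) = -20*t**2 (m(t) = -5*(t + t)**2 = -5*4*t**2 = -20*t**2)
(41645 + m(105))/(32359 + 26256/((16882 + 10136) + 1089)) = (41645 - 20*105**2)/(32359 + 26256/((16882 + 10136) + 1089)) = (41645 - 20*11025)/(32359 + 26256/(27018 + 1089)) = (41645 - 220500)/(32359 + 26256/28107) = -178855/(32359 + 26256*(1/28107)) = -178855/(32359 + 8752/9369) = -178855/303180223/9369 = -178855*9369/303180223 = -1675692495/303180223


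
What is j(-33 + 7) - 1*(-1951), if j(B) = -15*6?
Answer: 1861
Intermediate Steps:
j(B) = -90
j(-33 + 7) - 1*(-1951) = -90 - 1*(-1951) = -90 + 1951 = 1861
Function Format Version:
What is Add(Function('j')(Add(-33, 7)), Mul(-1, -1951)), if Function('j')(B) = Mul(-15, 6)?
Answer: 1861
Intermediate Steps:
Function('j')(B) = -90
Add(Function('j')(Add(-33, 7)), Mul(-1, -1951)) = Add(-90, Mul(-1, -1951)) = Add(-90, 1951) = 1861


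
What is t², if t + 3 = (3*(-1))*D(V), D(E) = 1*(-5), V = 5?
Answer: 144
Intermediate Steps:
D(E) = -5
t = 12 (t = -3 + (3*(-1))*(-5) = -3 - 3*(-5) = -3 + 15 = 12)
t² = 12² = 144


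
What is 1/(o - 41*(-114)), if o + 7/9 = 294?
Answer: 9/44705 ≈ 0.00020132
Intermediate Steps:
o = 2639/9 (o = -7/9 + 294 = 2639/9 ≈ 293.22)
1/(o - 41*(-114)) = 1/(2639/9 - 41*(-114)) = 1/(2639/9 + 4674) = 1/(44705/9) = 9/44705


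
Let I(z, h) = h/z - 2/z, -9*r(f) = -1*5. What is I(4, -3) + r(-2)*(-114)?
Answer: -775/12 ≈ -64.583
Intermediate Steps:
r(f) = 5/9 (r(f) = -(-1)*5/9 = -⅑*(-5) = 5/9)
I(z, h) = -2/z + h/z
I(4, -3) + r(-2)*(-114) = (-2 - 3)/4 + (5/9)*(-114) = (¼)*(-5) - 190/3 = -5/4 - 190/3 = -775/12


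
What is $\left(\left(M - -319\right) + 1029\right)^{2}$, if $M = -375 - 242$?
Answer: $534361$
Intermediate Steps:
$M = -617$
$\left(\left(M - -319\right) + 1029\right)^{2} = \left(\left(-617 - -319\right) + 1029\right)^{2} = \left(\left(-617 + 319\right) + 1029\right)^{2} = \left(-298 + 1029\right)^{2} = 731^{2} = 534361$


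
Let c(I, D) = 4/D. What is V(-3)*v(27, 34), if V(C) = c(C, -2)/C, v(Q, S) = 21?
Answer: 14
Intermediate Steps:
V(C) = -2/C (V(C) = (4/(-2))/C = (4*(-½))/C = -2/C)
V(-3)*v(27, 34) = -2/(-3)*21 = -2*(-⅓)*21 = (⅔)*21 = 14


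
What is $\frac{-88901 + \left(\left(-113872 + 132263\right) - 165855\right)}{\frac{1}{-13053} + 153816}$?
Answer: $- \frac{3085272345}{2007760247} \approx -1.5367$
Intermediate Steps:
$\frac{-88901 + \left(\left(-113872 + 132263\right) - 165855\right)}{\frac{1}{-13053} + 153816} = \frac{-88901 + \left(18391 - 165855\right)}{- \frac{1}{13053} + 153816} = \frac{-88901 - 147464}{\frac{2007760247}{13053}} = \left(-236365\right) \frac{13053}{2007760247} = - \frac{3085272345}{2007760247}$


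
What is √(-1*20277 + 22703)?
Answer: √2426 ≈ 49.254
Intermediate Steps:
√(-1*20277 + 22703) = √(-20277 + 22703) = √2426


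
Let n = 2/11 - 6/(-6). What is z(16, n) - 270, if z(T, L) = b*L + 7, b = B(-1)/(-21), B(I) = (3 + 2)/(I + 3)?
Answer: -121571/462 ≈ -263.14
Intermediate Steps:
n = 13/11 (n = 2*(1/11) - 6*(-⅙) = 2/11 + 1 = 13/11 ≈ 1.1818)
B(I) = 5/(3 + I)
b = -5/42 (b = (5/(3 - 1))/(-21) = (5/2)*(-1/21) = -5/42 ≈ -0.11905)
z(T, L) = 7 - 5*L/42 (z(T, L) = -5*L/42 + 7 = 7 - 5*L/42)
z(16, n) - 270 = (7 - 5/42*13/11) - 270 = (7 - 65/462) - 270 = 3169/462 - 270 = -121571/462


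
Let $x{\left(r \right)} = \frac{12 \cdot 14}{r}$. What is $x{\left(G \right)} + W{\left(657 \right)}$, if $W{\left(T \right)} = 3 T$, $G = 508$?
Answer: $\frac{250359}{127} \approx 1971.3$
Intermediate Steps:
$x{\left(r \right)} = \frac{168}{r}$
$x{\left(G \right)} + W{\left(657 \right)} = \frac{168}{508} + 3 \cdot 657 = 168 \cdot \frac{1}{508} + 1971 = \frac{42}{127} + 1971 = \frac{250359}{127}$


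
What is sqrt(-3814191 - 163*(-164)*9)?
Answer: 3*I*sqrt(397067) ≈ 1890.4*I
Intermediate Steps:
sqrt(-3814191 - 163*(-164)*9) = sqrt(-3814191 + 26732*9) = sqrt(-3814191 + 240588) = sqrt(-3573603) = 3*I*sqrt(397067)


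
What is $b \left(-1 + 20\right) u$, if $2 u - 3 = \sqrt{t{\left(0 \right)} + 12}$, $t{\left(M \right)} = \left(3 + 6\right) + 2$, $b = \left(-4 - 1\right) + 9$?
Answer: $114 + 38 \sqrt{23} \approx 296.24$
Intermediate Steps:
$b = 4$ ($b = -5 + 9 = 4$)
$t{\left(M \right)} = 11$ ($t{\left(M \right)} = 9 + 2 = 11$)
$u = \frac{3}{2} + \frac{\sqrt{23}}{2}$ ($u = \frac{3}{2} + \frac{\sqrt{11 + 12}}{2} = \frac{3}{2} + \frac{\sqrt{23}}{2} \approx 3.8979$)
$b \left(-1 + 20\right) u = 4 \left(-1 + 20\right) \left(\frac{3}{2} + \frac{\sqrt{23}}{2}\right) = 4 \cdot 19 \left(\frac{3}{2} + \frac{\sqrt{23}}{2}\right) = 76 \left(\frac{3}{2} + \frac{\sqrt{23}}{2}\right) = 114 + 38 \sqrt{23}$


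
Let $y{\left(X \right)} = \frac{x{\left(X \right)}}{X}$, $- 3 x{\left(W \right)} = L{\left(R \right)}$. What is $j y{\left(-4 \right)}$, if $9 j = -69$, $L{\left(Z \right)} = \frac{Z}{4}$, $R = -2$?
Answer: $\frac{23}{72} \approx 0.31944$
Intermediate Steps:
$L{\left(Z \right)} = \frac{Z}{4}$ ($L{\left(Z \right)} = Z \frac{1}{4} = \frac{Z}{4}$)
$x{\left(W \right)} = \frac{1}{6}$ ($x{\left(W \right)} = - \frac{\frac{1}{4} \left(-2\right)}{3} = \left(- \frac{1}{3}\right) \left(- \frac{1}{2}\right) = \frac{1}{6}$)
$j = - \frac{23}{3}$ ($j = \frac{1}{9} \left(-69\right) = - \frac{23}{3} \approx -7.6667$)
$y{\left(X \right)} = \frac{1}{6 X}$
$j y{\left(-4 \right)} = - \frac{23 \frac{1}{6 \left(-4\right)}}{3} = - \frac{23 \cdot \frac{1}{6} \left(- \frac{1}{4}\right)}{3} = \left(- \frac{23}{3}\right) \left(- \frac{1}{24}\right) = \frac{23}{72}$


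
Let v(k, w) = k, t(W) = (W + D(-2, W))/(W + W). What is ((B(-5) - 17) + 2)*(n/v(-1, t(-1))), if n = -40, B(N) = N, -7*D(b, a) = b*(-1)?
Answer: -800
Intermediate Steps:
D(b, a) = b/7 (D(b, a) = -b*(-1)/7 = -(-1)*b/7 = b/7)
t(W) = (-2/7 + W)/(2*W) (t(W) = (W + (1/7)*(-2))/(W + W) = (W - 2/7)/((2*W)) = (-2/7 + W)*(1/(2*W)) = (-2/7 + W)/(2*W))
((B(-5) - 17) + 2)*(n/v(-1, t(-1))) = ((-5 - 17) + 2)*(-40/(-1)) = (-22 + 2)*(-40*(-1)) = -20*40 = -800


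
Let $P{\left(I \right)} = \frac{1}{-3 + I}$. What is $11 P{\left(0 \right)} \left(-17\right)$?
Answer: $\frac{187}{3} \approx 62.333$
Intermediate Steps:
$11 P{\left(0 \right)} \left(-17\right) = \frac{11}{-3 + 0} \left(-17\right) = \frac{11}{-3} \left(-17\right) = 11 \left(- \frac{1}{3}\right) \left(-17\right) = \left(- \frac{11}{3}\right) \left(-17\right) = \frac{187}{3}$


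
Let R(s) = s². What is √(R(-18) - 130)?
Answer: √194 ≈ 13.928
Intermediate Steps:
√(R(-18) - 130) = √((-18)² - 130) = √(324 - 130) = √194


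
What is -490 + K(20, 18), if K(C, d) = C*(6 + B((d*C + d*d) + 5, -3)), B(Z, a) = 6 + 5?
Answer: -150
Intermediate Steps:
B(Z, a) = 11
K(C, d) = 17*C (K(C, d) = C*(6 + 11) = C*17 = 17*C)
-490 + K(20, 18) = -490 + 17*20 = -490 + 340 = -150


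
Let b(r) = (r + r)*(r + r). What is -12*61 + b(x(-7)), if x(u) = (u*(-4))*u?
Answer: 152932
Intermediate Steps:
x(u) = -4*u**2 (x(u) = (-4*u)*u = -4*u**2)
b(r) = 4*r**2 (b(r) = (2*r)*(2*r) = 4*r**2)
-12*61 + b(x(-7)) = -12*61 + 4*(-4*(-7)**2)**2 = -732 + 4*(-4*49)**2 = -732 + 4*(-196)**2 = -732 + 4*38416 = -732 + 153664 = 152932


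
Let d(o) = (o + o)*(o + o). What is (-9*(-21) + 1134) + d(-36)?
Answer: 6507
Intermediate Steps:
d(o) = 4*o**2 (d(o) = (2*o)*(2*o) = 4*o**2)
(-9*(-21) + 1134) + d(-36) = (-9*(-21) + 1134) + 4*(-36)**2 = (189 + 1134) + 4*1296 = 1323 + 5184 = 6507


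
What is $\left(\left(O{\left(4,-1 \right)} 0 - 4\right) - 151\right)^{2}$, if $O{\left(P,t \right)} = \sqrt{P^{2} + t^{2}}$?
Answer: $24025$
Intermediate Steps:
$\left(\left(O{\left(4,-1 \right)} 0 - 4\right) - 151\right)^{2} = \left(\left(\sqrt{4^{2} + \left(-1\right)^{2}} \cdot 0 - 4\right) - 151\right)^{2} = \left(\left(\sqrt{16 + 1} \cdot 0 - 4\right) - 151\right)^{2} = \left(\left(\sqrt{17} \cdot 0 - 4\right) - 151\right)^{2} = \left(\left(0 - 4\right) - 151\right)^{2} = \left(-4 - 151\right)^{2} = \left(-155\right)^{2} = 24025$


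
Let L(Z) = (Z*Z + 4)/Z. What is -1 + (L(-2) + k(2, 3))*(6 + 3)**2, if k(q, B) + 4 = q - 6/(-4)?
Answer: -731/2 ≈ -365.50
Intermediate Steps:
L(Z) = (4 + Z**2)/Z (L(Z) = (Z**2 + 4)/Z = (4 + Z**2)/Z)
k(q, B) = -5/2 + q (k(q, B) = -4 + (q - 6/(-4)) = -4 + (q - 6*(-1)/4) = -4 + (q - 1*(-3/2)) = -4 + (q + 3/2) = -4 + (3/2 + q) = -5/2 + q)
-1 + (L(-2) + k(2, 3))*(6 + 3)**2 = -1 + ((-2 + 4/(-2)) + (-5/2 + 2))*(6 + 3)**2 = -1 + ((-2 + 4*(-1/2)) - 1/2)*9**2 = -1 + ((-2 - 2) - 1/2)*81 = -1 + (-4 - 1/2)*81 = -1 - 9/2*81 = -1 - 729/2 = -731/2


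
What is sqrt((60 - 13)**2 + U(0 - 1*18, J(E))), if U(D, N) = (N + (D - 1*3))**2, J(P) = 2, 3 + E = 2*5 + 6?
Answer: sqrt(2570) ≈ 50.695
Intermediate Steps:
E = 13 (E = -3 + (2*5 + 6) = -3 + (10 + 6) = -3 + 16 = 13)
U(D, N) = (-3 + D + N)**2 (U(D, N) = (N + (D - 3))**2 = (N + (-3 + D))**2 = (-3 + D + N)**2)
sqrt((60 - 13)**2 + U(0 - 1*18, J(E))) = sqrt((60 - 13)**2 + (-3 + (0 - 1*18) + 2)**2) = sqrt(47**2 + (-3 + (0 - 18) + 2)**2) = sqrt(2209 + (-3 - 18 + 2)**2) = sqrt(2209 + (-19)**2) = sqrt(2209 + 361) = sqrt(2570)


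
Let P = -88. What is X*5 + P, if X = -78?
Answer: -478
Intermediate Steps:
X*5 + P = -78*5 - 88 = -390 - 88 = -478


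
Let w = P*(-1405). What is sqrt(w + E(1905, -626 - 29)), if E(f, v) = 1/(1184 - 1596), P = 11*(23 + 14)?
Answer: I*sqrt(24266390163)/206 ≈ 756.2*I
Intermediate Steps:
P = 407 (P = 11*37 = 407)
w = -571835 (w = 407*(-1405) = -571835)
E(f, v) = -1/412 (E(f, v) = 1/(-412) = -1/412)
sqrt(w + E(1905, -626 - 29)) = sqrt(-571835 - 1/412) = sqrt(-235596021/412) = I*sqrt(24266390163)/206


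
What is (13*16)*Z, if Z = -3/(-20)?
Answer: 156/5 ≈ 31.200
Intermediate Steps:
Z = 3/20 (Z = -3*(-1/20) = 3/20 ≈ 0.15000)
(13*16)*Z = (13*16)*(3/20) = 208*(3/20) = 156/5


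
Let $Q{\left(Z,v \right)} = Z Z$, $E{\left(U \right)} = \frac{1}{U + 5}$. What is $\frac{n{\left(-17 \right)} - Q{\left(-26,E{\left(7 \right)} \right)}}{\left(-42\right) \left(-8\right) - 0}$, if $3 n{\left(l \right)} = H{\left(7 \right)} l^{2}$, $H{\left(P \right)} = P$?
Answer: $- \frac{5}{1008} \approx -0.0049603$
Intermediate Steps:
$E{\left(U \right)} = \frac{1}{5 + U}$
$n{\left(l \right)} = \frac{7 l^{2}}{3}$
$Q{\left(Z,v \right)} = Z^{2}$
$\frac{n{\left(-17 \right)} - Q{\left(-26,E{\left(7 \right)} \right)}}{\left(-42\right) \left(-8\right) - 0} = \frac{\frac{7 \left(-17\right)^{2}}{3} - \left(-26\right)^{2}}{\left(-42\right) \left(-8\right) - 0} = \frac{\frac{7}{3} \cdot 289 - 676}{336 + \left(-15 + 15\right)} = \frac{\frac{2023}{3} - 676}{336 + 0} = - \frac{5}{3 \cdot 336} = \left(- \frac{5}{3}\right) \frac{1}{336} = - \frac{5}{1008}$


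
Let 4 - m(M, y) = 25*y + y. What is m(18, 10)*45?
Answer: -11520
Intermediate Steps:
m(M, y) = 4 - 26*y (m(M, y) = 4 - (25*y + y) = 4 - 26*y)
m(18, 10)*45 = (4 - 26*10)*45 = (4 - 260)*45 = -256*45 = -11520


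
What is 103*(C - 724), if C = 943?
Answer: 22557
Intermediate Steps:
103*(C - 724) = 103*(943 - 724) = 103*219 = 22557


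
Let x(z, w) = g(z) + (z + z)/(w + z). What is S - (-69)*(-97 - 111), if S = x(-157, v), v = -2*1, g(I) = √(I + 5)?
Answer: -2281654/159 + 2*I*√38 ≈ -14350.0 + 12.329*I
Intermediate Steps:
g(I) = √(5 + I)
v = -2
x(z, w) = √(5 + z) + 2*z/(w + z) (x(z, w) = √(5 + z) + (z + z)/(w + z) = √(5 + z) + (2*z)/(w + z) = √(5 + z) + 2*z/(w + z))
S = 314/159 + 2*I*√38 (S = (2*(-157) - 2*√(5 - 157) - 157*√(5 - 157))/(-2 - 157) = (-314 - 4*I*√38 - 314*I*√38)/(-159) = -(-314 - 4*I*√38 - 314*I*√38)/159 = -(-314 - 318*I*√38)/159 = 314/159 + 2*I*√38 ≈ 1.9748 + 12.329*I)
S - (-69)*(-97 - 111) = (314/159 + 2*I*√38) - (-69)*(-97 - 111) = (314/159 + 2*I*√38) - (-69)*(-208) = (314/159 + 2*I*√38) - 1*14352 = (314/159 + 2*I*√38) - 14352 = -2281654/159 + 2*I*√38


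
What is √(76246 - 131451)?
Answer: I*√55205 ≈ 234.96*I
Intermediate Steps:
√(76246 - 131451) = √(-55205) = I*√55205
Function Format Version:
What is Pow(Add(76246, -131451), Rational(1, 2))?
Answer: Mul(I, Pow(55205, Rational(1, 2))) ≈ Mul(234.96, I)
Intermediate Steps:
Pow(Add(76246, -131451), Rational(1, 2)) = Pow(-55205, Rational(1, 2)) = Mul(I, Pow(55205, Rational(1, 2)))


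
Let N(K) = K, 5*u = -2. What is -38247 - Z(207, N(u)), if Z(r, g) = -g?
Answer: -191237/5 ≈ -38247.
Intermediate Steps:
u = -⅖ (u = (⅕)*(-2) = -⅖ ≈ -0.40000)
-38247 - Z(207, N(u)) = -38247 - (-1)*(-2)/5 = -38247 - 1*⅖ = -38247 - ⅖ = -191237/5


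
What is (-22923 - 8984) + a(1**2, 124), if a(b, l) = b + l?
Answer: -31782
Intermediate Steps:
(-22923 - 8984) + a(1**2, 124) = (-22923 - 8984) + (1**2 + 124) = -31907 + (1 + 124) = -31907 + 125 = -31782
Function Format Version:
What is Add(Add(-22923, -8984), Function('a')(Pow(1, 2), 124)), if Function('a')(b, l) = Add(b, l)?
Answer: -31782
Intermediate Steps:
Add(Add(-22923, -8984), Function('a')(Pow(1, 2), 124)) = Add(Add(-22923, -8984), Add(Pow(1, 2), 124)) = Add(-31907, Add(1, 124)) = Add(-31907, 125) = -31782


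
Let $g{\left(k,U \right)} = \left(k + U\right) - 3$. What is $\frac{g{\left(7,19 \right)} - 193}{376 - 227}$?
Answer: $- \frac{170}{149} \approx -1.1409$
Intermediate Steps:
$g{\left(k,U \right)} = -3 + U + k$ ($g{\left(k,U \right)} = \left(U + k\right) - 3 = -3 + U + k$)
$\frac{g{\left(7,19 \right)} - 193}{376 - 227} = \frac{\left(-3 + 19 + 7\right) - 193}{376 - 227} = \frac{23 - 193}{149} = \left(-170\right) \frac{1}{149} = - \frac{170}{149}$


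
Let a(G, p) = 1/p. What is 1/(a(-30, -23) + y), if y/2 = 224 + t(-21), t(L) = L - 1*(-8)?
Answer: 23/9705 ≈ 0.0023699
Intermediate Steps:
t(L) = 8 + L (t(L) = L + 8 = 8 + L)
y = 422 (y = 2*(224 + (8 - 21)) = 2*(224 - 13) = 2*211 = 422)
1/(a(-30, -23) + y) = 1/(1/(-23) + 422) = 1/(-1/23 + 422) = 1/(9705/23) = 23/9705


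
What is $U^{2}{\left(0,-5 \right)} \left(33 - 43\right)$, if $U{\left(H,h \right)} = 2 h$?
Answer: $-1000$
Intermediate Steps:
$U^{2}{\left(0,-5 \right)} \left(33 - 43\right) = \left(2 \left(-5\right)\right)^{2} \left(33 - 43\right) = \left(-10\right)^{2} \left(-10\right) = 100 \left(-10\right) = -1000$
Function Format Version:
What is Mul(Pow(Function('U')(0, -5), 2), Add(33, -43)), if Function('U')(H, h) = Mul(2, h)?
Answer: -1000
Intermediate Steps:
Mul(Pow(Function('U')(0, -5), 2), Add(33, -43)) = Mul(Pow(Mul(2, -5), 2), Add(33, -43)) = Mul(Pow(-10, 2), -10) = Mul(100, -10) = -1000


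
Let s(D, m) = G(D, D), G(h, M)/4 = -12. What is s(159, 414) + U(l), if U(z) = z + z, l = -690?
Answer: -1428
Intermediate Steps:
G(h, M) = -48 (G(h, M) = 4*(-12) = -48)
s(D, m) = -48
U(z) = 2*z
s(159, 414) + U(l) = -48 + 2*(-690) = -48 - 1380 = -1428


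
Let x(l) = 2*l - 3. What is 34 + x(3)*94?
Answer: 316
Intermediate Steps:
x(l) = -3 + 2*l
34 + x(3)*94 = 34 + (-3 + 2*3)*94 = 34 + (-3 + 6)*94 = 34 + 3*94 = 34 + 282 = 316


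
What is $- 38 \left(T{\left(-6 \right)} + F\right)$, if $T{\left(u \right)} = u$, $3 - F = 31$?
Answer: $1292$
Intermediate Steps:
$F = -28$ ($F = 3 - 31 = -28$)
$- 38 \left(T{\left(-6 \right)} + F\right) = - 38 \left(-6 - 28\right) = \left(-38\right) \left(-34\right) = 1292$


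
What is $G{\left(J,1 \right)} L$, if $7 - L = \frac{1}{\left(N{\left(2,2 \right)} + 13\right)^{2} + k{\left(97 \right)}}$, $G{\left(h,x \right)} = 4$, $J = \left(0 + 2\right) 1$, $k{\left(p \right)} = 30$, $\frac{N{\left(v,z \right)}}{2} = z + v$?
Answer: $\frac{13184}{471} \approx 27.992$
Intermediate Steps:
$N{\left(v,z \right)} = 2 v + 2 z$ ($N{\left(v,z \right)} = 2 \left(z + v\right) = 2 \left(v + z\right) = 2 v + 2 z$)
$J = 2$ ($J = 2 \cdot 1 = 2$)
$L = \frac{3296}{471}$ ($L = 7 - \frac{1}{\left(\left(2 \cdot 2 + 2 \cdot 2\right) + 13\right)^{2} + 30} = 7 - \frac{1}{\left(\left(4 + 4\right) + 13\right)^{2} + 30} = 7 - \frac{1}{\left(8 + 13\right)^{2} + 30} = 7 - \frac{1}{21^{2} + 30} = 7 - \frac{1}{441 + 30} = 7 - \frac{1}{471} = \frac{3296}{471} \approx 6.9979$)
$G{\left(J,1 \right)} L = 4 \cdot \frac{3296}{471} = \frac{13184}{471}$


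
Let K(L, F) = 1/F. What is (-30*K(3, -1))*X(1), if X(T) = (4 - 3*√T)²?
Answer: 30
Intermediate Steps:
(-30*K(3, -1))*X(1) = (-30/(-1))*(-4 + 3*√1)² = (-30*(-1))*(-4 + 3*1)² = 30*(-4 + 3)² = 30*(-1)² = 30*1 = 30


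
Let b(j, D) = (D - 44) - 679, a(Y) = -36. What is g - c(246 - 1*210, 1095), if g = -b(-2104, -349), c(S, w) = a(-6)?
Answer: 1108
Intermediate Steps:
c(S, w) = -36
b(j, D) = -723 + D (b(j, D) = (-44 + D) - 679 = -723 + D)
g = 1072 (g = -(-723 - 349) = -1*(-1072) = 1072)
g - c(246 - 1*210, 1095) = 1072 - 1*(-36) = 1072 + 36 = 1108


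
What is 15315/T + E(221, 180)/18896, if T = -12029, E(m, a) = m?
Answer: -286733831/227299984 ≈ -1.2615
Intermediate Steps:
15315/T + E(221, 180)/18896 = 15315/(-12029) + 221/18896 = 15315*(-1/12029) + 221*(1/18896) = -15315/12029 + 221/18896 = -286733831/227299984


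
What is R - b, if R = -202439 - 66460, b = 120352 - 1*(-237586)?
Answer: -626837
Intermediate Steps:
b = 357938 (b = 120352 + 237586 = 357938)
R = -268899
R - b = -268899 - 1*357938 = -268899 - 357938 = -626837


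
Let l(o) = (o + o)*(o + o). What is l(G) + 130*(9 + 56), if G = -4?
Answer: 8514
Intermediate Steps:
l(o) = 4*o² (l(o) = (2*o)*(2*o) = 4*o²)
l(G) + 130*(9 + 56) = 4*(-4)² + 130*(9 + 56) = 4*16 + 130*65 = 64 + 8450 = 8514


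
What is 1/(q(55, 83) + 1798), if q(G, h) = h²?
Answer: 1/8687 ≈ 0.00011511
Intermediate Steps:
1/(q(55, 83) + 1798) = 1/(83² + 1798) = 1/(6889 + 1798) = 1/8687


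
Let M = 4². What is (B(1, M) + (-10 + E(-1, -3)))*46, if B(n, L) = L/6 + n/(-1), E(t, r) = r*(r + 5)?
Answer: -1978/3 ≈ -659.33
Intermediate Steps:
M = 16
E(t, r) = r*(5 + r)
B(n, L) = -n + L/6 (B(n, L) = L*(⅙) + n*(-1) = L/6 - n = -n + L/6)
(B(1, M) + (-10 + E(-1, -3)))*46 = ((-1*1 + (⅙)*16) + (-10 - 3*(5 - 3)))*46 = ((-1 + 8/3) + (-10 - 3*2))*46 = (5/3 + (-10 - 6))*46 = (5/3 - 16)*46 = -43/3*46 = -1978/3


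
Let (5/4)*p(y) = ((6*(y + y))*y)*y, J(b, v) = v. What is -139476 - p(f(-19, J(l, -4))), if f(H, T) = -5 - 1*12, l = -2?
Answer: -461556/5 ≈ -92311.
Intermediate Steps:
f(H, T) = -17 (f(H, T) = -5 - 12 = -17)
p(y) = 48*y**3/5 (p(y) = 4*(((6*(y + y))*y)*y)/5 = 4*(((6*(2*y))*y)*y)/5 = 4*(((12*y)*y)*y)/5 = 4*((12*y**2)*y)/5 = 4*(12*y**3)/5 = 48*y**3/5)
-139476 - p(f(-19, J(l, -4))) = -139476 - 48*(-17)**3/5 = -139476 - 48*(-4913)/5 = -139476 - 1*(-235824/5) = -139476 + 235824/5 = -461556/5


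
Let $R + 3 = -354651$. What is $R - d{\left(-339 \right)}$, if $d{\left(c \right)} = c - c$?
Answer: $-354654$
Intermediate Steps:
$d{\left(c \right)} = 0$
$R = -354654$ ($R = -3 - 354651 = -354654$)
$R - d{\left(-339 \right)} = -354654 - 0 = -354654 + 0 = -354654$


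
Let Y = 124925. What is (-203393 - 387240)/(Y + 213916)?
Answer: -590633/338841 ≈ -1.7431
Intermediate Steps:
(-203393 - 387240)/(Y + 213916) = (-203393 - 387240)/(124925 + 213916) = -590633/338841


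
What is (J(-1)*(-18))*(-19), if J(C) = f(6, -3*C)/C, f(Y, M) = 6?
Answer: -2052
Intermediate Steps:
J(C) = 6/C
(J(-1)*(-18))*(-19) = ((6/(-1))*(-18))*(-19) = ((6*(-1))*(-18))*(-19) = -6*(-18)*(-19) = 108*(-19) = -2052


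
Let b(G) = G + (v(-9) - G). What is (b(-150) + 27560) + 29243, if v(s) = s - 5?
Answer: 56789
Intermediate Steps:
v(s) = -5 + s
b(G) = -14 (b(G) = G + ((-5 - 9) - G) = G + (-14 - G) = -14)
(b(-150) + 27560) + 29243 = (-14 + 27560) + 29243 = 27546 + 29243 = 56789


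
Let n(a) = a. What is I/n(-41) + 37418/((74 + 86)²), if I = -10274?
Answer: 132274269/524800 ≈ 252.05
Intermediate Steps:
I/n(-41) + 37418/((74 + 86)²) = -10274/(-41) + 37418/((74 + 86)²) = -10274*(-1/41) + 37418/(160²) = 10274/41 + 37418/25600 = 10274/41 + 37418*(1/25600) = 10274/41 + 18709/12800 = 132274269/524800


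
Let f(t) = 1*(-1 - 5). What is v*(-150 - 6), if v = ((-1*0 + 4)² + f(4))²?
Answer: -15600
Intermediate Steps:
f(t) = -6 (f(t) = 1*(-6) = -6)
v = 100 (v = ((-1*0 + 4)² - 6)² = ((0 + 4)² - 6)² = (4² - 6)² = (16 - 6)² = 10² = 100)
v*(-150 - 6) = 100*(-150 - 6) = 100*(-156) = -15600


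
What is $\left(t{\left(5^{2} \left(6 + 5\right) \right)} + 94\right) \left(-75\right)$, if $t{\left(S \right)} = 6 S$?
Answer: $-130800$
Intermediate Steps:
$\left(t{\left(5^{2} \left(6 + 5\right) \right)} + 94\right) \left(-75\right) = \left(6 \cdot 5^{2} \left(6 + 5\right) + 94\right) \left(-75\right) = \left(6 \cdot 25 \cdot 11 + 94\right) \left(-75\right) = \left(6 \cdot 275 + 94\right) \left(-75\right) = \left(1650 + 94\right) \left(-75\right) = 1744 \left(-75\right) = -130800$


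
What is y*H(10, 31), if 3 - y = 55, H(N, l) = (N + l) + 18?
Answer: -3068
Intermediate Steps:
H(N, l) = 18 + N + l
y = -52 (y = 3 - 1*55 = 3 - 55 = -52)
y*H(10, 31) = -52*(18 + 10 + 31) = -52*59 = -3068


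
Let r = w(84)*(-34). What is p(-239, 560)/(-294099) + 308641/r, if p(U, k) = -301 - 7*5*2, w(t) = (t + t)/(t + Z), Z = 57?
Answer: -4266236738189/559964496 ≈ -7618.8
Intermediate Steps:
w(t) = 2*t/(57 + t) (w(t) = (t + t)/(t + 57) = (2*t)/(57 + t) = 2*t/(57 + t))
p(U, k) = -371 (p(U, k) = -301 - 35*2 = -301 - 70 = -371)
r = -1904/47 (r = (2*84/(57 + 84))*(-34) = (2*84/141)*(-34) = (2*84*(1/141))*(-34) = (56/47)*(-34) = -1904/47 ≈ -40.511)
p(-239, 560)/(-294099) + 308641/r = -371/(-294099) + 308641/(-1904/47) = -371*(-1/294099) + 308641*(-47/1904) = 371/294099 - 14506127/1904 = -4266236738189/559964496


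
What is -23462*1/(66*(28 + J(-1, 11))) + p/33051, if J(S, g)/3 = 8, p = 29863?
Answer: -112158791/18905172 ≈ -5.9327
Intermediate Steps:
J(S, g) = 24 (J(S, g) = 3*8 = 24)
-23462*1/(66*(28 + J(-1, 11))) + p/33051 = -23462*1/(66*(28 + 24)) + 29863/33051 = -23462/(52*66) + 29863*(1/33051) = -23462/3432 + 29863/33051 = -23462*1/3432 + 29863/33051 = -11731/1716 + 29863/33051 = -112158791/18905172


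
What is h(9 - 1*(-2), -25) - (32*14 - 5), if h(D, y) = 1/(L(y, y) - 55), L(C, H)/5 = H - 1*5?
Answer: -90816/205 ≈ -443.00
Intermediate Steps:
L(C, H) = -25 + 5*H (L(C, H) = 5*(H - 1*5) = 5*(H - 5) = 5*(-5 + H) = -25 + 5*H)
h(D, y) = 1/(-80 + 5*y) (h(D, y) = 1/((-25 + 5*y) - 55) = 1/(-80 + 5*y))
h(9 - 1*(-2), -25) - (32*14 - 5) = 1/(5*(-16 - 25)) - (32*14 - 5) = (⅕)/(-41) - (448 - 5) = (⅕)*(-1/41) - 1*443 = -1/205 - 443 = -90816/205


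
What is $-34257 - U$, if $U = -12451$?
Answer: $-21806$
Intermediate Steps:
$-34257 - U = -34257 - -12451 = -34257 + 12451 = -21806$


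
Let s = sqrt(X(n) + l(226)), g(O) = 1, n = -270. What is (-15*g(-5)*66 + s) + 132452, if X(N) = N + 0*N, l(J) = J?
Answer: 131462 + 2*I*sqrt(11) ≈ 1.3146e+5 + 6.6332*I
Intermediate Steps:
X(N) = N (X(N) = N + 0 = N)
s = 2*I*sqrt(11) (s = sqrt(-270 + 226) = sqrt(-44) = 2*I*sqrt(11) ≈ 6.6332*I)
(-15*g(-5)*66 + s) + 132452 = (-15*1*66 + 2*I*sqrt(11)) + 132452 = (-15*66 + 2*I*sqrt(11)) + 132452 = (-990 + 2*I*sqrt(11)) + 132452 = 131462 + 2*I*sqrt(11)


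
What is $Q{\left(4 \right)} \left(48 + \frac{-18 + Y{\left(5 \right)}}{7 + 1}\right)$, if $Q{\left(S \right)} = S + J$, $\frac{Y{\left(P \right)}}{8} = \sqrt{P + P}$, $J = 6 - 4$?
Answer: $\frac{549}{2} + 6 \sqrt{10} \approx 293.47$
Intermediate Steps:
$J = 2$ ($J = 6 - 4 = 2$)
$Y{\left(P \right)} = 8 \sqrt{2} \sqrt{P}$ ($Y{\left(P \right)} = 8 \sqrt{P + P} = 8 \sqrt{2 P} = 8 \sqrt{2} \sqrt{P}$)
$Q{\left(S \right)} = 2 + S$ ($Q{\left(S \right)} = S + 2 = 2 + S$)
$Q{\left(4 \right)} \left(48 + \frac{-18 + Y{\left(5 \right)}}{7 + 1}\right) = \left(2 + 4\right) \left(48 + \frac{-18 + 8 \sqrt{2} \sqrt{5}}{7 + 1}\right) = 6 \left(48 + \frac{-18 + 8 \sqrt{10}}{8}\right) = 6 \left(48 + \left(-18 + 8 \sqrt{10}\right) \frac{1}{8}\right) = 6 \left(48 - \left(\frac{9}{4} - \sqrt{10}\right)\right) = 6 \left(\frac{183}{4} + \sqrt{10}\right) = \frac{549}{2} + 6 \sqrt{10}$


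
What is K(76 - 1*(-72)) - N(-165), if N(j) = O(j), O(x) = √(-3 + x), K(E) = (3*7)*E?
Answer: 3108 - 2*I*√42 ≈ 3108.0 - 12.961*I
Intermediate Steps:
K(E) = 21*E
N(j) = √(-3 + j)
K(76 - 1*(-72)) - N(-165) = 21*(76 - 1*(-72)) - √(-3 - 165) = 21*(76 + 72) - √(-168) = 21*148 - 2*I*√42 = 3108 - 2*I*√42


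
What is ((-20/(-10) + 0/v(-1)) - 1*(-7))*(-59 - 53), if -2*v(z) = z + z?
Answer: -1008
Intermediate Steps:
v(z) = -z (v(z) = -(z + z)/2 = -z)
((-20/(-10) + 0/v(-1)) - 1*(-7))*(-59 - 53) = ((-20/(-10) + 0/((-1*(-1)))) - 1*(-7))*(-59 - 53) = ((-20*(-⅒) + 0/1) + 7)*(-112) = ((2 + 0*1) + 7)*(-112) = ((2 + 0) + 7)*(-112) = (2 + 7)*(-112) = 9*(-112) = -1008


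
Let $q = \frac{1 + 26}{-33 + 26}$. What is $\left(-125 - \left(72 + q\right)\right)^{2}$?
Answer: $\frac{1827904}{49} \approx 37304.0$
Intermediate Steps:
$q = - \frac{27}{7}$ ($q = \frac{27}{-7} = 27 \left(- \frac{1}{7}\right) = - \frac{27}{7} \approx -3.8571$)
$\left(-125 - \left(72 + q\right)\right)^{2} = \left(-125 - \frac{477}{7}\right)^{2} = \left(- \frac{1352}{7}\right)^{2} = \frac{1827904}{49}$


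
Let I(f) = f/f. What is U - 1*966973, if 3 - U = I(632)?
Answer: -966971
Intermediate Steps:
I(f) = 1
U = 2 (U = 3 - 1*1 = 3 - 1 = 2)
U - 1*966973 = 2 - 1*966973 = 2 - 966973 = -966971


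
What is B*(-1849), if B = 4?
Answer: -7396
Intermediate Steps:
B*(-1849) = 4*(-1849) = -7396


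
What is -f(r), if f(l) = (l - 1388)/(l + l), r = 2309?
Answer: -921/4618 ≈ -0.19944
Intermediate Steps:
f(l) = (-1388 + l)/(2*l) (f(l) = (-1388 + l)/((2*l)) = (-1388 + l)*(1/(2*l)) = (-1388 + l)/(2*l))
-f(r) = -(-1388 + 2309)/(2*2309) = -921/(2*2309) = -1*921/4618 = -921/4618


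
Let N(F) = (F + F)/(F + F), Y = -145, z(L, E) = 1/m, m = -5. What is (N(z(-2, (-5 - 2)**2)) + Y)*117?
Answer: -16848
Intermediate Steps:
z(L, E) = -1/5 (z(L, E) = 1/(-5) = -1/5)
N(F) = 1 (N(F) = (2*F)/((2*F)) = (2*F)*(1/(2*F)) = 1)
(N(z(-2, (-5 - 2)**2)) + Y)*117 = (1 - 145)*117 = -144*117 = -16848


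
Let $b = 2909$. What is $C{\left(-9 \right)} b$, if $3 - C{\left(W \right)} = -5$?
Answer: $23272$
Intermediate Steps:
$C{\left(W \right)} = 8$ ($C{\left(W \right)} = 3 - -5 = 3 + 5 = 8$)
$C{\left(-9 \right)} b = 8 \cdot 2909 = 23272$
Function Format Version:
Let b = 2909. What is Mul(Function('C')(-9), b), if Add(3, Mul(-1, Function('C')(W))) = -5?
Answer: 23272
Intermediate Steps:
Function('C')(W) = 8 (Function('C')(W) = Add(3, Mul(-1, -5)) = Add(3, 5) = 8)
Mul(Function('C')(-9), b) = Mul(8, 2909) = 23272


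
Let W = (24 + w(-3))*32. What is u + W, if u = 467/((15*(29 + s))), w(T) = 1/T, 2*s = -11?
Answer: 534854/705 ≈ 758.66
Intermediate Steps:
s = -11/2 (s = (1/2)*(-11) = -11/2 ≈ -5.5000)
W = 2272/3 (W = (24 + 1/(-3))*32 = (24 - 1/3)*32 = (71/3)*32 = 2272/3 ≈ 757.33)
u = 934/705 (u = 467/((15*(29 - 11/2))) = 467/((15*(47/2))) = 467/(705/2) = 467*(2/705) = 934/705 ≈ 1.3248)
u + W = 934/705 + 2272/3 = 534854/705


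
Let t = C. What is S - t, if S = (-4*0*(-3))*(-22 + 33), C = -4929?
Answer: 4929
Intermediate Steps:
t = -4929
S = 0 (S = (0*(-3))*11 = 0*11 = 0)
S - t = 0 - 1*(-4929) = 0 + 4929 = 4929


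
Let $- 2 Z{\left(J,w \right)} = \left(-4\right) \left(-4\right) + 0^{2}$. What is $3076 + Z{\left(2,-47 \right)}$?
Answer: $3068$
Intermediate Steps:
$Z{\left(J,w \right)} = -8$ ($Z{\left(J,w \right)} = - \frac{\left(-4\right) \left(-4\right) + 0^{2}}{2} = - \frac{16 + 0}{2} = \left(- \frac{1}{2}\right) 16 = -8$)
$3076 + Z{\left(2,-47 \right)} = 3076 - 8 = 3068$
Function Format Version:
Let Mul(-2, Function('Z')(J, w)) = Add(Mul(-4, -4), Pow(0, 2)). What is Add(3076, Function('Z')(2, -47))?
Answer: 3068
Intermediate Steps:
Function('Z')(J, w) = -8 (Function('Z')(J, w) = Mul(Rational(-1, 2), Add(Mul(-4, -4), Pow(0, 2))) = Mul(Rational(-1, 2), Add(16, 0)) = Mul(Rational(-1, 2), 16) = -8)
Add(3076, Function('Z')(2, -47)) = Add(3076, -8) = 3068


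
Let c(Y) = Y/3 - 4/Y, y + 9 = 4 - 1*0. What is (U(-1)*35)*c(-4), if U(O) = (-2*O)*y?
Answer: 350/3 ≈ 116.67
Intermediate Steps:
y = -5 (y = -9 + (4 - 1*0) = -9 + (4 + 0) = -9 + 4 = -5)
c(Y) = -4/Y + Y/3 (c(Y) = Y*(⅓) - 4/Y = Y/3 - 4/Y = -4/Y + Y/3)
U(O) = 10*O (U(O) = -2*O*(-5) = 10*O)
(U(-1)*35)*c(-4) = ((10*(-1))*35)*(-4/(-4) + (⅓)*(-4)) = (-10*35)*(-4*(-¼) - 4/3) = -350*(1 - 4/3) = -350*(-⅓) = 350/3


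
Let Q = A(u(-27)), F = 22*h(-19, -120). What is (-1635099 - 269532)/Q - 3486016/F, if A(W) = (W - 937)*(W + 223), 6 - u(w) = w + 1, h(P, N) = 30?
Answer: -13387138099/2538525 ≈ -5273.6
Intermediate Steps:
u(w) = 5 - w (u(w) = 6 - (w + 1) = 6 - (1 + w) = 6 + (-1 - w) = 5 - w)
A(W) = (-937 + W)*(223 + W)
F = 660 (F = 22*30 = 660)
Q = -230775 (Q = -208951 + (5 - 1*(-27))**2 - 714*(5 - 1*(-27)) = -208951 + (5 + 27)**2 - 714*(5 + 27) = -208951 + 32**2 - 714*32 = -208951 + 1024 - 22848 = -230775)
(-1635099 - 269532)/Q - 3486016/F = (-1635099 - 269532)/(-230775) - 3486016/660 = -1904631*(-1/230775) - 3486016*1/660 = 634877/76925 - 871504/165 = -13387138099/2538525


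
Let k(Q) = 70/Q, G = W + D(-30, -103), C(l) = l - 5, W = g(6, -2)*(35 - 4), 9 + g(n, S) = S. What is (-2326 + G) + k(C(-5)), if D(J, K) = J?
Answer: -2704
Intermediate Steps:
g(n, S) = -9 + S
W = -341 (W = (-9 - 2)*(35 - 4) = -11*31 = -341)
C(l) = -5 + l
G = -371 (G = -341 - 30 = -371)
(-2326 + G) + k(C(-5)) = (-2326 - 371) + 70/(-5 - 5) = -2697 + 70/(-10) = -2697 + 70*(-⅒) = -2697 - 7 = -2704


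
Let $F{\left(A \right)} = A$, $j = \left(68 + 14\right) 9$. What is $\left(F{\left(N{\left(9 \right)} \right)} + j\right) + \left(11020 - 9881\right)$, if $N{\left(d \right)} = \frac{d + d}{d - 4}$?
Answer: $\frac{9403}{5} \approx 1880.6$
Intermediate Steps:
$N{\left(d \right)} = \frac{2 d}{-4 + d}$
$j = 738$ ($j = 82 \cdot 9 = 738$)
$\left(F{\left(N{\left(9 \right)} \right)} + j\right) + \left(11020 - 9881\right) = \left(2 \cdot 9 \frac{1}{-4 + 9} + 738\right) + \left(11020 - 9881\right) = \left(2 \cdot 9 \cdot \frac{1}{5} + 738\right) + \left(11020 - 9881\right) = \left(2 \cdot 9 \cdot \frac{1}{5} + 738\right) + 1139 = \left(\frac{18}{5} + 738\right) + 1139 = \frac{3708}{5} + 1139 = \frac{9403}{5}$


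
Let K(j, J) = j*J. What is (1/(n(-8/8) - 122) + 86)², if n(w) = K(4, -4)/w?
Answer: 83083225/11236 ≈ 7394.4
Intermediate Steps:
K(j, J) = J*j
n(w) = -16/w (n(w) = (-4*4)/w = -16/w)
(1/(n(-8/8) - 122) + 86)² = (1/(-16*(-1/1) - 122) + 86)² = (1/(-16/((-8*⅛)) - 122) + 86)² = (1/(-16/(-1) - 122) + 86)² = (1/(-16*(-1) - 122) + 86)² = (1/(16 - 122) + 86)² = (1/(-106) + 86)² = (-1/106 + 86)² = (9115/106)² = 83083225/11236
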